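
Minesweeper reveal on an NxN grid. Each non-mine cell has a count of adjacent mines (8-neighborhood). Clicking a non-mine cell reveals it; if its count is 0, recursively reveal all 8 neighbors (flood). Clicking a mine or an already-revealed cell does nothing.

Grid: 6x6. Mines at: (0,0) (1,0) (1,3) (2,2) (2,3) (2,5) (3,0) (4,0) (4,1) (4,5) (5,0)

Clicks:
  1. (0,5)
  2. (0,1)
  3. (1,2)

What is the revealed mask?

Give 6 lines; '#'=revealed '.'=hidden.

Click 1 (0,5) count=0: revealed 4 new [(0,4) (0,5) (1,4) (1,5)] -> total=4
Click 2 (0,1) count=2: revealed 1 new [(0,1)] -> total=5
Click 3 (1,2) count=3: revealed 1 new [(1,2)] -> total=6

Answer: .#..##
..#.##
......
......
......
......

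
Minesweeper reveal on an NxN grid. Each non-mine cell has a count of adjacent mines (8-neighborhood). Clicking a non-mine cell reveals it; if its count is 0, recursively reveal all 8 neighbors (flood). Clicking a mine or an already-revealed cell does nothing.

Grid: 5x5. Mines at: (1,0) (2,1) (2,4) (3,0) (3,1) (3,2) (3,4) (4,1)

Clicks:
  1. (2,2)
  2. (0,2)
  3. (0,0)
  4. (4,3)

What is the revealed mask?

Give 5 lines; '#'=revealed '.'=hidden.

Answer: #####
.####
..#..
.....
...#.

Derivation:
Click 1 (2,2) count=3: revealed 1 new [(2,2)] -> total=1
Click 2 (0,2) count=0: revealed 8 new [(0,1) (0,2) (0,3) (0,4) (1,1) (1,2) (1,3) (1,4)] -> total=9
Click 3 (0,0) count=1: revealed 1 new [(0,0)] -> total=10
Click 4 (4,3) count=2: revealed 1 new [(4,3)] -> total=11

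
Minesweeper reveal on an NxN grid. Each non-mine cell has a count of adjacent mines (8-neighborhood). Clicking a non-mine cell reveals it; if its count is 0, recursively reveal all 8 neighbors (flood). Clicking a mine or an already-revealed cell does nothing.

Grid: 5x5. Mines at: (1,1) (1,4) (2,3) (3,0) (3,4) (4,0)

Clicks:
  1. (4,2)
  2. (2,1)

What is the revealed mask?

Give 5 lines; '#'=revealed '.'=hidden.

Click 1 (4,2) count=0: revealed 6 new [(3,1) (3,2) (3,3) (4,1) (4,2) (4,3)] -> total=6
Click 2 (2,1) count=2: revealed 1 new [(2,1)] -> total=7

Answer: .....
.....
.#...
.###.
.###.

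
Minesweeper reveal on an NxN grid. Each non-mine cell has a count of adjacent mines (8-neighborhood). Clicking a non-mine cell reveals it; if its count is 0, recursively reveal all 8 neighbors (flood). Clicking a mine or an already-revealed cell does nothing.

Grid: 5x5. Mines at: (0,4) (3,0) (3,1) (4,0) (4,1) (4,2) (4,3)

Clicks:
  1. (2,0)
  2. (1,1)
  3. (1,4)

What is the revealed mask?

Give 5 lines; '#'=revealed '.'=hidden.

Click 1 (2,0) count=2: revealed 1 new [(2,0)] -> total=1
Click 2 (1,1) count=0: revealed 16 new [(0,0) (0,1) (0,2) (0,3) (1,0) (1,1) (1,2) (1,3) (1,4) (2,1) (2,2) (2,3) (2,4) (3,2) (3,3) (3,4)] -> total=17
Click 3 (1,4) count=1: revealed 0 new [(none)] -> total=17

Answer: ####.
#####
#####
..###
.....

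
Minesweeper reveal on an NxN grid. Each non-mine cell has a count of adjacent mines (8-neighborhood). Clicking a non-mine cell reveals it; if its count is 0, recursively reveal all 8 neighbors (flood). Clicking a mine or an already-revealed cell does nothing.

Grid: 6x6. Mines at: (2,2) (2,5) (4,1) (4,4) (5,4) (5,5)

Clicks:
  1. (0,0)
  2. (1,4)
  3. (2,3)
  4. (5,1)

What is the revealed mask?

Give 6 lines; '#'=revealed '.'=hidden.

Click 1 (0,0) count=0: revealed 16 new [(0,0) (0,1) (0,2) (0,3) (0,4) (0,5) (1,0) (1,1) (1,2) (1,3) (1,4) (1,5) (2,0) (2,1) (3,0) (3,1)] -> total=16
Click 2 (1,4) count=1: revealed 0 new [(none)] -> total=16
Click 3 (2,3) count=1: revealed 1 new [(2,3)] -> total=17
Click 4 (5,1) count=1: revealed 1 new [(5,1)] -> total=18

Answer: ######
######
##.#..
##....
......
.#....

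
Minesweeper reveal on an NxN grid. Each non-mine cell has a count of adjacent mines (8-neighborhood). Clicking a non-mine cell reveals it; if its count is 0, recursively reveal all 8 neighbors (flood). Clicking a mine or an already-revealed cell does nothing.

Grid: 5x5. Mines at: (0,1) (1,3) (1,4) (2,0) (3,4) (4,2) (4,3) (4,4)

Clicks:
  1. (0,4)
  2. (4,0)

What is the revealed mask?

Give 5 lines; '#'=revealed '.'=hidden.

Answer: ....#
.....
.....
##...
##...

Derivation:
Click 1 (0,4) count=2: revealed 1 new [(0,4)] -> total=1
Click 2 (4,0) count=0: revealed 4 new [(3,0) (3,1) (4,0) (4,1)] -> total=5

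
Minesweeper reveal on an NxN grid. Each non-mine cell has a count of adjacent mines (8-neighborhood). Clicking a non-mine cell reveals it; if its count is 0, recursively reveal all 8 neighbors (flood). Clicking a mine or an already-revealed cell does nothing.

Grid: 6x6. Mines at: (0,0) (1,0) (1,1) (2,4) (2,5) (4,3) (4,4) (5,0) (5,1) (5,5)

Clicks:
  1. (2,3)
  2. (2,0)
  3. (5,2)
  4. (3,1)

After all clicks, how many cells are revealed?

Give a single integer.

Answer: 11

Derivation:
Click 1 (2,3) count=1: revealed 1 new [(2,3)] -> total=1
Click 2 (2,0) count=2: revealed 1 new [(2,0)] -> total=2
Click 3 (5,2) count=2: revealed 1 new [(5,2)] -> total=3
Click 4 (3,1) count=0: revealed 8 new [(2,1) (2,2) (3,0) (3,1) (3,2) (4,0) (4,1) (4,2)] -> total=11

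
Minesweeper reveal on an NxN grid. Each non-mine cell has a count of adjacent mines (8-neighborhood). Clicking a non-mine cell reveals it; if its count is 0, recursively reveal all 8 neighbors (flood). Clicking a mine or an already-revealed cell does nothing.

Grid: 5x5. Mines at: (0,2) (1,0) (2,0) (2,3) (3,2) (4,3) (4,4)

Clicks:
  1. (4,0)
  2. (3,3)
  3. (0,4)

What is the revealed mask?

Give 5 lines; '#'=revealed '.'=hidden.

Answer: ...##
...##
.....
##.#.
##...

Derivation:
Click 1 (4,0) count=0: revealed 4 new [(3,0) (3,1) (4,0) (4,1)] -> total=4
Click 2 (3,3) count=4: revealed 1 new [(3,3)] -> total=5
Click 3 (0,4) count=0: revealed 4 new [(0,3) (0,4) (1,3) (1,4)] -> total=9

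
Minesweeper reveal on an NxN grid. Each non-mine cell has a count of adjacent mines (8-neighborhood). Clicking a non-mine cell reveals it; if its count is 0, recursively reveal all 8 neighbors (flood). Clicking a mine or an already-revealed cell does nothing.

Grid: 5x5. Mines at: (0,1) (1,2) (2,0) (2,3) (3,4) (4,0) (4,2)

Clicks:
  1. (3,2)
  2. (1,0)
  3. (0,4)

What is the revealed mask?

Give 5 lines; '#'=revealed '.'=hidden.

Answer: ...##
#..##
.....
..#..
.....

Derivation:
Click 1 (3,2) count=2: revealed 1 new [(3,2)] -> total=1
Click 2 (1,0) count=2: revealed 1 new [(1,0)] -> total=2
Click 3 (0,4) count=0: revealed 4 new [(0,3) (0,4) (1,3) (1,4)] -> total=6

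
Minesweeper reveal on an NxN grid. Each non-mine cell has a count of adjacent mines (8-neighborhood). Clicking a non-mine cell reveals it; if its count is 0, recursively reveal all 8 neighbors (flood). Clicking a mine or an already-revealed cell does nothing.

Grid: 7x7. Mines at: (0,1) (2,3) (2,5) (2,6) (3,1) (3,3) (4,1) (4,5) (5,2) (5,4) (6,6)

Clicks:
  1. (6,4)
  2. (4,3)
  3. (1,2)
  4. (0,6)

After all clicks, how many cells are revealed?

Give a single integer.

Click 1 (6,4) count=1: revealed 1 new [(6,4)] -> total=1
Click 2 (4,3) count=3: revealed 1 new [(4,3)] -> total=2
Click 3 (1,2) count=2: revealed 1 new [(1,2)] -> total=3
Click 4 (0,6) count=0: revealed 9 new [(0,2) (0,3) (0,4) (0,5) (0,6) (1,3) (1,4) (1,5) (1,6)] -> total=12

Answer: 12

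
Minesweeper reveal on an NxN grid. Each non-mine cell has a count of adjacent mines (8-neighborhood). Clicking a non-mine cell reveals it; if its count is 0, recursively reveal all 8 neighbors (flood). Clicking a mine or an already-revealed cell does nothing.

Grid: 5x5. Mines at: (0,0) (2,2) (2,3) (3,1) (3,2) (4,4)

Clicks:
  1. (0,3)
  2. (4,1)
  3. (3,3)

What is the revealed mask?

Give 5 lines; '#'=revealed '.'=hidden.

Answer: .####
.####
.....
...#.
.#...

Derivation:
Click 1 (0,3) count=0: revealed 8 new [(0,1) (0,2) (0,3) (0,4) (1,1) (1,2) (1,3) (1,4)] -> total=8
Click 2 (4,1) count=2: revealed 1 new [(4,1)] -> total=9
Click 3 (3,3) count=4: revealed 1 new [(3,3)] -> total=10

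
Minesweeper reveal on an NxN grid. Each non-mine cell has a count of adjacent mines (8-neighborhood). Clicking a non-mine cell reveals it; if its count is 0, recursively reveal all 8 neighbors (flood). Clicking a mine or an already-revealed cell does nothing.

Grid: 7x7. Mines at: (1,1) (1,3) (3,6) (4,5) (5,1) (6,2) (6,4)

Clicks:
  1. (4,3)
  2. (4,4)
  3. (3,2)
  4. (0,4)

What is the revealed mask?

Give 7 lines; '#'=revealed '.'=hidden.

Click 1 (4,3) count=0: revealed 18 new [(2,0) (2,1) (2,2) (2,3) (2,4) (3,0) (3,1) (3,2) (3,3) (3,4) (4,0) (4,1) (4,2) (4,3) (4,4) (5,2) (5,3) (5,4)] -> total=18
Click 2 (4,4) count=1: revealed 0 new [(none)] -> total=18
Click 3 (3,2) count=0: revealed 0 new [(none)] -> total=18
Click 4 (0,4) count=1: revealed 1 new [(0,4)] -> total=19

Answer: ....#..
.......
#####..
#####..
#####..
..###..
.......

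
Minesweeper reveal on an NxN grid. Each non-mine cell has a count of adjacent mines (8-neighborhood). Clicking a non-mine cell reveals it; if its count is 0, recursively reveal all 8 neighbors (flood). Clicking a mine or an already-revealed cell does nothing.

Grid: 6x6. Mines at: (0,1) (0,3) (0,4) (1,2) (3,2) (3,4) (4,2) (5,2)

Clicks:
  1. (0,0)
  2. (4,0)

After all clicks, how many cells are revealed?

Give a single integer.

Click 1 (0,0) count=1: revealed 1 new [(0,0)] -> total=1
Click 2 (4,0) count=0: revealed 10 new [(1,0) (1,1) (2,0) (2,1) (3,0) (3,1) (4,0) (4,1) (5,0) (5,1)] -> total=11

Answer: 11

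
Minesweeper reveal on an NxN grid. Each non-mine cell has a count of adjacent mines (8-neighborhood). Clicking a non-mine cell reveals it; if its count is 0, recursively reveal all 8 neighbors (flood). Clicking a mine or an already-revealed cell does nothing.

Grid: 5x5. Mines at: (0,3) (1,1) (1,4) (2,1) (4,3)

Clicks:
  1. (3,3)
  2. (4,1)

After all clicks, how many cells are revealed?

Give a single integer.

Answer: 7

Derivation:
Click 1 (3,3) count=1: revealed 1 new [(3,3)] -> total=1
Click 2 (4,1) count=0: revealed 6 new [(3,0) (3,1) (3,2) (4,0) (4,1) (4,2)] -> total=7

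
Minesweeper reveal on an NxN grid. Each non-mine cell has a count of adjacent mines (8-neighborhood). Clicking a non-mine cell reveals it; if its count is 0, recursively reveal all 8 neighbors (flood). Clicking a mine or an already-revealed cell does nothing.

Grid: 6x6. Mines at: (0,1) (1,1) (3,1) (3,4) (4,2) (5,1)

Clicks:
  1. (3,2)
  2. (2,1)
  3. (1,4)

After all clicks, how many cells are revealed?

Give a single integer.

Click 1 (3,2) count=2: revealed 1 new [(3,2)] -> total=1
Click 2 (2,1) count=2: revealed 1 new [(2,1)] -> total=2
Click 3 (1,4) count=0: revealed 12 new [(0,2) (0,3) (0,4) (0,5) (1,2) (1,3) (1,4) (1,5) (2,2) (2,3) (2,4) (2,5)] -> total=14

Answer: 14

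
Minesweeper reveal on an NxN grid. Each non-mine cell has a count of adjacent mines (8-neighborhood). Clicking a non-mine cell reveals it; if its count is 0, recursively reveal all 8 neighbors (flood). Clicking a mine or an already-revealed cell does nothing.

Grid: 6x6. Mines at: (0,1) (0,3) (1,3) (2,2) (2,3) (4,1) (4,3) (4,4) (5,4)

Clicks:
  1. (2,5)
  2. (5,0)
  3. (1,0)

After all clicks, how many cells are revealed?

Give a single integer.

Answer: 10

Derivation:
Click 1 (2,5) count=0: revealed 8 new [(0,4) (0,5) (1,4) (1,5) (2,4) (2,5) (3,4) (3,5)] -> total=8
Click 2 (5,0) count=1: revealed 1 new [(5,0)] -> total=9
Click 3 (1,0) count=1: revealed 1 new [(1,0)] -> total=10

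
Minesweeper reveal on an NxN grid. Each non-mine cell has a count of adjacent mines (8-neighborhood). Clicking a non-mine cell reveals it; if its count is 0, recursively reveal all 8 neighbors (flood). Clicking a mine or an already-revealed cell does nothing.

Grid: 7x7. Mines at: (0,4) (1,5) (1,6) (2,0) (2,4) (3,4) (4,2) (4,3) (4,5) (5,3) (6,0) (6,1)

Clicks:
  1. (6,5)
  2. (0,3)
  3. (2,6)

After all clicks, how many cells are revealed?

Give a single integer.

Click 1 (6,5) count=0: revealed 6 new [(5,4) (5,5) (5,6) (6,4) (6,5) (6,6)] -> total=6
Click 2 (0,3) count=1: revealed 1 new [(0,3)] -> total=7
Click 3 (2,6) count=2: revealed 1 new [(2,6)] -> total=8

Answer: 8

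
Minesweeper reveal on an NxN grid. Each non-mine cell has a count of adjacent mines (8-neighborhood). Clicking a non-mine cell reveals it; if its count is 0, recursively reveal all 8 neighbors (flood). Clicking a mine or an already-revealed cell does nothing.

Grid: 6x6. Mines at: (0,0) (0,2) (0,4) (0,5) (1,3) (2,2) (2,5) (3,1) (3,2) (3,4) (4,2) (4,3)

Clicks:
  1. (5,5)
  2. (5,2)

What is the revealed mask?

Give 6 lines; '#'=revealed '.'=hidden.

Click 1 (5,5) count=0: revealed 4 new [(4,4) (4,5) (5,4) (5,5)] -> total=4
Click 2 (5,2) count=2: revealed 1 new [(5,2)] -> total=5

Answer: ......
......
......
......
....##
..#.##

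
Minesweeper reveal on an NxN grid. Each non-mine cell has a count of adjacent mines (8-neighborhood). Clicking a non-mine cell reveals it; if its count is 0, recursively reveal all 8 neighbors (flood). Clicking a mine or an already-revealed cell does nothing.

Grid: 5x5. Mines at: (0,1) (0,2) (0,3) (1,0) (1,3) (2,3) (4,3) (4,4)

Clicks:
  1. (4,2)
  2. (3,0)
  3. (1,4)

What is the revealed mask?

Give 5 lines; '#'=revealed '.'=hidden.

Click 1 (4,2) count=1: revealed 1 new [(4,2)] -> total=1
Click 2 (3,0) count=0: revealed 8 new [(2,0) (2,1) (2,2) (3,0) (3,1) (3,2) (4,0) (4,1)] -> total=9
Click 3 (1,4) count=3: revealed 1 new [(1,4)] -> total=10

Answer: .....
....#
###..
###..
###..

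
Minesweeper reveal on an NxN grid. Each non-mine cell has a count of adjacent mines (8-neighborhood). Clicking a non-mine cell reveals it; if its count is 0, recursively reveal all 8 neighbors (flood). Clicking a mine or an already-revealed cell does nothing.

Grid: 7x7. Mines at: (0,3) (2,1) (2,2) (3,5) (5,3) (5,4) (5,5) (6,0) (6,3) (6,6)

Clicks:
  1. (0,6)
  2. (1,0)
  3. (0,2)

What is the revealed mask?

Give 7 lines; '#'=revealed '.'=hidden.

Answer: ..#.###
#...###
....###
.......
.......
.......
.......

Derivation:
Click 1 (0,6) count=0: revealed 9 new [(0,4) (0,5) (0,6) (1,4) (1,5) (1,6) (2,4) (2,5) (2,6)] -> total=9
Click 2 (1,0) count=1: revealed 1 new [(1,0)] -> total=10
Click 3 (0,2) count=1: revealed 1 new [(0,2)] -> total=11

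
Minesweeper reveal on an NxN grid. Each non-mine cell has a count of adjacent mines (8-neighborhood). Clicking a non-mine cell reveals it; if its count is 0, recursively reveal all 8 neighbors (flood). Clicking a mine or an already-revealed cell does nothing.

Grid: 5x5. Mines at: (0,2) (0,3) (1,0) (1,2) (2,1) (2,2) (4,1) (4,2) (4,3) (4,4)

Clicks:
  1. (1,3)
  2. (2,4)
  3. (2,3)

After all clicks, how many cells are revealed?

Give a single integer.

Click 1 (1,3) count=4: revealed 1 new [(1,3)] -> total=1
Click 2 (2,4) count=0: revealed 5 new [(1,4) (2,3) (2,4) (3,3) (3,4)] -> total=6
Click 3 (2,3) count=2: revealed 0 new [(none)] -> total=6

Answer: 6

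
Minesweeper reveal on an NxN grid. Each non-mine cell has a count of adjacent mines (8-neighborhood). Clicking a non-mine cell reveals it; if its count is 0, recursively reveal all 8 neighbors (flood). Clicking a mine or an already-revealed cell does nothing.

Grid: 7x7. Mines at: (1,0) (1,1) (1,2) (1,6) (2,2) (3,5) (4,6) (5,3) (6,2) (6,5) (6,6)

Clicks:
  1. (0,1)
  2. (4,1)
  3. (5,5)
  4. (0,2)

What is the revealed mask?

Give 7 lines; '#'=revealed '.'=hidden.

Click 1 (0,1) count=3: revealed 1 new [(0,1)] -> total=1
Click 2 (4,1) count=0: revealed 13 new [(2,0) (2,1) (3,0) (3,1) (3,2) (4,0) (4,1) (4,2) (5,0) (5,1) (5,2) (6,0) (6,1)] -> total=14
Click 3 (5,5) count=3: revealed 1 new [(5,5)] -> total=15
Click 4 (0,2) count=2: revealed 1 new [(0,2)] -> total=16

Answer: .##....
.......
##.....
###....
###....
###..#.
##.....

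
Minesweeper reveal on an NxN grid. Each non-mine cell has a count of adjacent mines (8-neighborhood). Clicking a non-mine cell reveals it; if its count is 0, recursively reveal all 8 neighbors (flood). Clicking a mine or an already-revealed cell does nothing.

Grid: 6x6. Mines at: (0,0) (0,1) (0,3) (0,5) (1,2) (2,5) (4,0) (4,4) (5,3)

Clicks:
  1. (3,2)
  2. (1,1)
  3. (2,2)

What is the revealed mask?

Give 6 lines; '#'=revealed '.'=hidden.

Answer: ......
.#....
.###..
.###..
.###..
......

Derivation:
Click 1 (3,2) count=0: revealed 9 new [(2,1) (2,2) (2,3) (3,1) (3,2) (3,3) (4,1) (4,2) (4,3)] -> total=9
Click 2 (1,1) count=3: revealed 1 new [(1,1)] -> total=10
Click 3 (2,2) count=1: revealed 0 new [(none)] -> total=10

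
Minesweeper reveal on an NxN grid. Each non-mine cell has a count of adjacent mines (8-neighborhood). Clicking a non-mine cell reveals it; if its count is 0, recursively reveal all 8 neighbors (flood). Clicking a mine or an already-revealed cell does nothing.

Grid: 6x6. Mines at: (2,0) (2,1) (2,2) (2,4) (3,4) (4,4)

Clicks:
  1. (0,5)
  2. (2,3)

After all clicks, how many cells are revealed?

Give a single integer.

Answer: 13

Derivation:
Click 1 (0,5) count=0: revealed 12 new [(0,0) (0,1) (0,2) (0,3) (0,4) (0,5) (1,0) (1,1) (1,2) (1,3) (1,4) (1,5)] -> total=12
Click 2 (2,3) count=3: revealed 1 new [(2,3)] -> total=13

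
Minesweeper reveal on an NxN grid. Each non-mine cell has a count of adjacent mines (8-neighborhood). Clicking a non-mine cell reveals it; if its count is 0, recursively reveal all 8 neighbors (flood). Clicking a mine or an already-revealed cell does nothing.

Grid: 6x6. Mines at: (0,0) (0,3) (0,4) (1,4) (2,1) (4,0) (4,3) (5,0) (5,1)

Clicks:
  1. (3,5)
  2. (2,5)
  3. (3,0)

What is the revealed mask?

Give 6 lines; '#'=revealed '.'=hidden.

Click 1 (3,5) count=0: revealed 8 new [(2,4) (2,5) (3,4) (3,5) (4,4) (4,5) (5,4) (5,5)] -> total=8
Click 2 (2,5) count=1: revealed 0 new [(none)] -> total=8
Click 3 (3,0) count=2: revealed 1 new [(3,0)] -> total=9

Answer: ......
......
....##
#...##
....##
....##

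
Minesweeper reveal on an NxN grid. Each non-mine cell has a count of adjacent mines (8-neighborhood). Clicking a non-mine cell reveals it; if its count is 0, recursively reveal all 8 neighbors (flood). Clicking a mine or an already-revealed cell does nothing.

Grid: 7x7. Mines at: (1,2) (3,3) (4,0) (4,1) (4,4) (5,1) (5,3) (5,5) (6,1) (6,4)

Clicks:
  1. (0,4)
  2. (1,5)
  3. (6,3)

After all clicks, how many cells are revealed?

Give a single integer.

Answer: 18

Derivation:
Click 1 (0,4) count=0: revealed 17 new [(0,3) (0,4) (0,5) (0,6) (1,3) (1,4) (1,5) (1,6) (2,3) (2,4) (2,5) (2,6) (3,4) (3,5) (3,6) (4,5) (4,6)] -> total=17
Click 2 (1,5) count=0: revealed 0 new [(none)] -> total=17
Click 3 (6,3) count=2: revealed 1 new [(6,3)] -> total=18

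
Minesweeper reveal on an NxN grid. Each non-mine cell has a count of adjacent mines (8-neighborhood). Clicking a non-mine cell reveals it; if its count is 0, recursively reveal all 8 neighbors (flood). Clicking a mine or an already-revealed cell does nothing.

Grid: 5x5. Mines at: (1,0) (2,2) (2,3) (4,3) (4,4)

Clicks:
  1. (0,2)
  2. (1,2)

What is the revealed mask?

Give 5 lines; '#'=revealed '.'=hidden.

Answer: .####
.####
.....
.....
.....

Derivation:
Click 1 (0,2) count=0: revealed 8 new [(0,1) (0,2) (0,3) (0,4) (1,1) (1,2) (1,3) (1,4)] -> total=8
Click 2 (1,2) count=2: revealed 0 new [(none)] -> total=8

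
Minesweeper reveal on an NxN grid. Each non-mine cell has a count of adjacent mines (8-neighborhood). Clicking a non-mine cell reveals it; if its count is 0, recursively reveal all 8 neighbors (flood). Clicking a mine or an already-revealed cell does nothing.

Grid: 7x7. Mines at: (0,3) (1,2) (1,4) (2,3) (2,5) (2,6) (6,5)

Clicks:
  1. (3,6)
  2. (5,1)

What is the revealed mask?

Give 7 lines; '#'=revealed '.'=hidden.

Click 1 (3,6) count=2: revealed 1 new [(3,6)] -> total=1
Click 2 (5,1) count=0: revealed 32 new [(0,0) (0,1) (1,0) (1,1) (2,0) (2,1) (2,2) (3,0) (3,1) (3,2) (3,3) (3,4) (3,5) (4,0) (4,1) (4,2) (4,3) (4,4) (4,5) (4,6) (5,0) (5,1) (5,2) (5,3) (5,4) (5,5) (5,6) (6,0) (6,1) (6,2) (6,3) (6,4)] -> total=33

Answer: ##.....
##.....
###....
#######
#######
#######
#####..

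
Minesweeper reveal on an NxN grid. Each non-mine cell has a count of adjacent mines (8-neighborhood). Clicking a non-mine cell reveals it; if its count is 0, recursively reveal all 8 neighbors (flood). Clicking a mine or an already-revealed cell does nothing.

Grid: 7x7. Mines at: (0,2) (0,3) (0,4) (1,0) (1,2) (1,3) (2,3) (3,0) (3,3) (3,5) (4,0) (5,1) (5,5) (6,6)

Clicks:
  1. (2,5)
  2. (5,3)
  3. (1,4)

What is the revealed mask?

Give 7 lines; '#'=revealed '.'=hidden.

Answer: .......
....#..
.....#.
.......
..###..
..###..
..###..

Derivation:
Click 1 (2,5) count=1: revealed 1 new [(2,5)] -> total=1
Click 2 (5,3) count=0: revealed 9 new [(4,2) (4,3) (4,4) (5,2) (5,3) (5,4) (6,2) (6,3) (6,4)] -> total=10
Click 3 (1,4) count=4: revealed 1 new [(1,4)] -> total=11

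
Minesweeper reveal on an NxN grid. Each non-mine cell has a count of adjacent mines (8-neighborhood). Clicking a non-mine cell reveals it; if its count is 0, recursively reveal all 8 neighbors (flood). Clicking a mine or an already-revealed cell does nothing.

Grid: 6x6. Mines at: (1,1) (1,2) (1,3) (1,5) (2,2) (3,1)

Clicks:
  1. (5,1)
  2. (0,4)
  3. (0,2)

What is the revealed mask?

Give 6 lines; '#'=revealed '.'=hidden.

Answer: ..#.#.
......
...###
..####
######
######

Derivation:
Click 1 (5,1) count=0: revealed 19 new [(2,3) (2,4) (2,5) (3,2) (3,3) (3,4) (3,5) (4,0) (4,1) (4,2) (4,3) (4,4) (4,5) (5,0) (5,1) (5,2) (5,3) (5,4) (5,5)] -> total=19
Click 2 (0,4) count=2: revealed 1 new [(0,4)] -> total=20
Click 3 (0,2) count=3: revealed 1 new [(0,2)] -> total=21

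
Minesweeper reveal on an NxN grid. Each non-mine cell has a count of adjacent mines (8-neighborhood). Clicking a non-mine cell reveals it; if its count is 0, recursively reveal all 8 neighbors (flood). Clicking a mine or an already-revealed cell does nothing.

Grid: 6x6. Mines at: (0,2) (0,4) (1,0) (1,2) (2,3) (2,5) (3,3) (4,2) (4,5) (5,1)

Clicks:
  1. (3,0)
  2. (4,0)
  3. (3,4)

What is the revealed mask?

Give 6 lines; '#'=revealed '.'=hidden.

Click 1 (3,0) count=0: revealed 6 new [(2,0) (2,1) (3,0) (3,1) (4,0) (4,1)] -> total=6
Click 2 (4,0) count=1: revealed 0 new [(none)] -> total=6
Click 3 (3,4) count=4: revealed 1 new [(3,4)] -> total=7

Answer: ......
......
##....
##..#.
##....
......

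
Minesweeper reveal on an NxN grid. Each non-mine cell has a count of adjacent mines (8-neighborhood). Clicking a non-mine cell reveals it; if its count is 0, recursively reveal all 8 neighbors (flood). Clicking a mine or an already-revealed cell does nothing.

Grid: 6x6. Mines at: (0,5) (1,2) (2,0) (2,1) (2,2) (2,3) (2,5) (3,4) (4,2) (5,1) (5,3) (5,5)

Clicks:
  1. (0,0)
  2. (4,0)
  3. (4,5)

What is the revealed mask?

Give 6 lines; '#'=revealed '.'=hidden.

Answer: ##....
##....
......
......
#....#
......

Derivation:
Click 1 (0,0) count=0: revealed 4 new [(0,0) (0,1) (1,0) (1,1)] -> total=4
Click 2 (4,0) count=1: revealed 1 new [(4,0)] -> total=5
Click 3 (4,5) count=2: revealed 1 new [(4,5)] -> total=6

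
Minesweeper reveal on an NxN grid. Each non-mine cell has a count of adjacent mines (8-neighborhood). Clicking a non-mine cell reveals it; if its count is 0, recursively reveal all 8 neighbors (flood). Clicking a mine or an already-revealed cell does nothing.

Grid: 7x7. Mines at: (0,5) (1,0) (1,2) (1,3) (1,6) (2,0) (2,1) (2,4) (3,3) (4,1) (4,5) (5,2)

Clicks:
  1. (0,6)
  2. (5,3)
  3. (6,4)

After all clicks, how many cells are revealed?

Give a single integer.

Answer: 9

Derivation:
Click 1 (0,6) count=2: revealed 1 new [(0,6)] -> total=1
Click 2 (5,3) count=1: revealed 1 new [(5,3)] -> total=2
Click 3 (6,4) count=0: revealed 7 new [(5,4) (5,5) (5,6) (6,3) (6,4) (6,5) (6,6)] -> total=9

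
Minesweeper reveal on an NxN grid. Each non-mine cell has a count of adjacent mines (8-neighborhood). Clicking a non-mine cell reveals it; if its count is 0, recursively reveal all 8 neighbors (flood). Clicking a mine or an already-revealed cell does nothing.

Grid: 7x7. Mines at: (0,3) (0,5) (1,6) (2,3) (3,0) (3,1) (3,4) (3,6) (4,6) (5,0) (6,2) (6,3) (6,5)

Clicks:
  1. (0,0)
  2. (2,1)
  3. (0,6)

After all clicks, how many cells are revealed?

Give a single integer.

Answer: 10

Derivation:
Click 1 (0,0) count=0: revealed 9 new [(0,0) (0,1) (0,2) (1,0) (1,1) (1,2) (2,0) (2,1) (2,2)] -> total=9
Click 2 (2,1) count=2: revealed 0 new [(none)] -> total=9
Click 3 (0,6) count=2: revealed 1 new [(0,6)] -> total=10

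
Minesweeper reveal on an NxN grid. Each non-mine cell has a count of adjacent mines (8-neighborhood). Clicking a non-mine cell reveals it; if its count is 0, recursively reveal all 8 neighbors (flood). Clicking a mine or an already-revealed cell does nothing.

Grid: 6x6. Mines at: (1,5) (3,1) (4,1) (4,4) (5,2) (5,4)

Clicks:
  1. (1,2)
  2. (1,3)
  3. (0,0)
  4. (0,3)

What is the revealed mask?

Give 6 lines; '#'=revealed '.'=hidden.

Click 1 (1,2) count=0: revealed 18 new [(0,0) (0,1) (0,2) (0,3) (0,4) (1,0) (1,1) (1,2) (1,3) (1,4) (2,0) (2,1) (2,2) (2,3) (2,4) (3,2) (3,3) (3,4)] -> total=18
Click 2 (1,3) count=0: revealed 0 new [(none)] -> total=18
Click 3 (0,0) count=0: revealed 0 new [(none)] -> total=18
Click 4 (0,3) count=0: revealed 0 new [(none)] -> total=18

Answer: #####.
#####.
#####.
..###.
......
......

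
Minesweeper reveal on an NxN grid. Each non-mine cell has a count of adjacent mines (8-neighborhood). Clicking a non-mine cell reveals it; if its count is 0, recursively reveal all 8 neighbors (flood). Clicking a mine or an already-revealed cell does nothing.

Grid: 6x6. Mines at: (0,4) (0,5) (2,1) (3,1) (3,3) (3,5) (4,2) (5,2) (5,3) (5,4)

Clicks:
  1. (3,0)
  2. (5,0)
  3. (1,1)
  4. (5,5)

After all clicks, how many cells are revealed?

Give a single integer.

Click 1 (3,0) count=2: revealed 1 new [(3,0)] -> total=1
Click 2 (5,0) count=0: revealed 4 new [(4,0) (4,1) (5,0) (5,1)] -> total=5
Click 3 (1,1) count=1: revealed 1 new [(1,1)] -> total=6
Click 4 (5,5) count=1: revealed 1 new [(5,5)] -> total=7

Answer: 7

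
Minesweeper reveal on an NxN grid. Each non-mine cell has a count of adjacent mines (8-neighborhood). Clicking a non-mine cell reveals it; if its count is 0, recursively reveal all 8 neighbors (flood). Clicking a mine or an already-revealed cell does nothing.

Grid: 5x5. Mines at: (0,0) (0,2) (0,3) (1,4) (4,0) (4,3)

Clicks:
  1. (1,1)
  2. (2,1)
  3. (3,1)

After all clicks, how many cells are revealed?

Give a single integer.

Click 1 (1,1) count=2: revealed 1 new [(1,1)] -> total=1
Click 2 (2,1) count=0: revealed 11 new [(1,0) (1,2) (1,3) (2,0) (2,1) (2,2) (2,3) (3,0) (3,1) (3,2) (3,3)] -> total=12
Click 3 (3,1) count=1: revealed 0 new [(none)] -> total=12

Answer: 12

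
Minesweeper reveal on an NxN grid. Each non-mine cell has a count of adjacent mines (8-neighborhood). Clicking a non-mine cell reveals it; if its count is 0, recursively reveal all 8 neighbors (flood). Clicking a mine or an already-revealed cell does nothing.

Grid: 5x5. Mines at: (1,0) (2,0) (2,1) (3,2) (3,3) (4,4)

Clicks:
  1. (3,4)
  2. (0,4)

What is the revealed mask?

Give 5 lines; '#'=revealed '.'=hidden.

Click 1 (3,4) count=2: revealed 1 new [(3,4)] -> total=1
Click 2 (0,4) count=0: revealed 11 new [(0,1) (0,2) (0,3) (0,4) (1,1) (1,2) (1,3) (1,4) (2,2) (2,3) (2,4)] -> total=12

Answer: .####
.####
..###
....#
.....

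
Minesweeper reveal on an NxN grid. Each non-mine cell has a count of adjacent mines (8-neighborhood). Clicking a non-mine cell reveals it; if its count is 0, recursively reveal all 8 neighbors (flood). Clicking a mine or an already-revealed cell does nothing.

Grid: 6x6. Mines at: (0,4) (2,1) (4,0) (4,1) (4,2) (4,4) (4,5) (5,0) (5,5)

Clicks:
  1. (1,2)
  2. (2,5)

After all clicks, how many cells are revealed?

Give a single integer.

Answer: 12

Derivation:
Click 1 (1,2) count=1: revealed 1 new [(1,2)] -> total=1
Click 2 (2,5) count=0: revealed 11 new [(1,3) (1,4) (1,5) (2,2) (2,3) (2,4) (2,5) (3,2) (3,3) (3,4) (3,5)] -> total=12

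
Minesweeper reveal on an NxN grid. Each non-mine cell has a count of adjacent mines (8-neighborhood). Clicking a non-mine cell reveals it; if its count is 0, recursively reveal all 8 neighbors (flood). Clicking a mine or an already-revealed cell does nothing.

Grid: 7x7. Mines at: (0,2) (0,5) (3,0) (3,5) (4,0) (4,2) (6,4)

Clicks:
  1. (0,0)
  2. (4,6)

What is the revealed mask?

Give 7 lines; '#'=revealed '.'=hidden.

Click 1 (0,0) count=0: revealed 6 new [(0,0) (0,1) (1,0) (1,1) (2,0) (2,1)] -> total=6
Click 2 (4,6) count=1: revealed 1 new [(4,6)] -> total=7

Answer: ##.....
##.....
##.....
.......
......#
.......
.......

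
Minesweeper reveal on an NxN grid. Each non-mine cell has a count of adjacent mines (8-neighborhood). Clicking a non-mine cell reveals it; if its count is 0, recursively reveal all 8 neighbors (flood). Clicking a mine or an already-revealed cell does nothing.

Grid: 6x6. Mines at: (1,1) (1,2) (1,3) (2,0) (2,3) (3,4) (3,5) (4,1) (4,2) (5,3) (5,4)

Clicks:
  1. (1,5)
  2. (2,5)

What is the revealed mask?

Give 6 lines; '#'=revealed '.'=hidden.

Click 1 (1,5) count=0: revealed 6 new [(0,4) (0,5) (1,4) (1,5) (2,4) (2,5)] -> total=6
Click 2 (2,5) count=2: revealed 0 new [(none)] -> total=6

Answer: ....##
....##
....##
......
......
......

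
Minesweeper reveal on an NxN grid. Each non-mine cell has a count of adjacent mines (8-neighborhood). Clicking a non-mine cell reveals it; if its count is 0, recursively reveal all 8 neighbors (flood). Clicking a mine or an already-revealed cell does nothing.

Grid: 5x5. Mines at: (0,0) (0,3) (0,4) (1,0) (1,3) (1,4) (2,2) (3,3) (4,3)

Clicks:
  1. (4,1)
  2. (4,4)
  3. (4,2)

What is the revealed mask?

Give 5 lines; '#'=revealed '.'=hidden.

Click 1 (4,1) count=0: revealed 8 new [(2,0) (2,1) (3,0) (3,1) (3,2) (4,0) (4,1) (4,2)] -> total=8
Click 2 (4,4) count=2: revealed 1 new [(4,4)] -> total=9
Click 3 (4,2) count=2: revealed 0 new [(none)] -> total=9

Answer: .....
.....
##...
###..
###.#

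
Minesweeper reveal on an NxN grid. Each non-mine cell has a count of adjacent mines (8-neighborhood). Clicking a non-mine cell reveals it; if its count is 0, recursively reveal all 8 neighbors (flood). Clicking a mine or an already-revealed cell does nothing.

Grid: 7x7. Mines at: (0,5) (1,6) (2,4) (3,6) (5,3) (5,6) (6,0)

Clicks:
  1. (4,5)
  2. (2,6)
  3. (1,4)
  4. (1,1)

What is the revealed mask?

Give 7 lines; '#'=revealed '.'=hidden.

Answer: #####..
#####..
####..#
####...
####.#.
###....
.......

Derivation:
Click 1 (4,5) count=2: revealed 1 new [(4,5)] -> total=1
Click 2 (2,6) count=2: revealed 1 new [(2,6)] -> total=2
Click 3 (1,4) count=2: revealed 1 new [(1,4)] -> total=3
Click 4 (1,1) count=0: revealed 24 new [(0,0) (0,1) (0,2) (0,3) (0,4) (1,0) (1,1) (1,2) (1,3) (2,0) (2,1) (2,2) (2,3) (3,0) (3,1) (3,2) (3,3) (4,0) (4,1) (4,2) (4,3) (5,0) (5,1) (5,2)] -> total=27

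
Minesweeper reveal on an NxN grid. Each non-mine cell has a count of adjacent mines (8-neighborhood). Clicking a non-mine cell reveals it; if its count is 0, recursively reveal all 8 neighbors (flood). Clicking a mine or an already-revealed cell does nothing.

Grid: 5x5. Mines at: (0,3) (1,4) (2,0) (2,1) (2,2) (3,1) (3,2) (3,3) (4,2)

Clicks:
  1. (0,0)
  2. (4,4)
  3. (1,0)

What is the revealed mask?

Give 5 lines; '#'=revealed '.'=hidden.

Click 1 (0,0) count=0: revealed 6 new [(0,0) (0,1) (0,2) (1,0) (1,1) (1,2)] -> total=6
Click 2 (4,4) count=1: revealed 1 new [(4,4)] -> total=7
Click 3 (1,0) count=2: revealed 0 new [(none)] -> total=7

Answer: ###..
###..
.....
.....
....#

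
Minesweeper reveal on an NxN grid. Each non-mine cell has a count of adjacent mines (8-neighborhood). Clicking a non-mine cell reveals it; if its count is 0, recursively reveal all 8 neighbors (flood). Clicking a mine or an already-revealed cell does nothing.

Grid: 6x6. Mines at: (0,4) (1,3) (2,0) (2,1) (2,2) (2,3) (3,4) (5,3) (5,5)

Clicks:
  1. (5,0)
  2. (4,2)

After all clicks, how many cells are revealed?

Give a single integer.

Click 1 (5,0) count=0: revealed 9 new [(3,0) (3,1) (3,2) (4,0) (4,1) (4,2) (5,0) (5,1) (5,2)] -> total=9
Click 2 (4,2) count=1: revealed 0 new [(none)] -> total=9

Answer: 9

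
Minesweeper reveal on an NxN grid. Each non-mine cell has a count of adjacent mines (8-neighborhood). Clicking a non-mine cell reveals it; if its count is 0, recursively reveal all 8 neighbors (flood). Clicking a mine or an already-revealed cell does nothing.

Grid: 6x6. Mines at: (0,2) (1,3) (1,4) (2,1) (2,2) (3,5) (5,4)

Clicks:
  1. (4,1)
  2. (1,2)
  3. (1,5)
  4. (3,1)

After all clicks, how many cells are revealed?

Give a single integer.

Answer: 14

Derivation:
Click 1 (4,1) count=0: revealed 12 new [(3,0) (3,1) (3,2) (3,3) (4,0) (4,1) (4,2) (4,3) (5,0) (5,1) (5,2) (5,3)] -> total=12
Click 2 (1,2) count=4: revealed 1 new [(1,2)] -> total=13
Click 3 (1,5) count=1: revealed 1 new [(1,5)] -> total=14
Click 4 (3,1) count=2: revealed 0 new [(none)] -> total=14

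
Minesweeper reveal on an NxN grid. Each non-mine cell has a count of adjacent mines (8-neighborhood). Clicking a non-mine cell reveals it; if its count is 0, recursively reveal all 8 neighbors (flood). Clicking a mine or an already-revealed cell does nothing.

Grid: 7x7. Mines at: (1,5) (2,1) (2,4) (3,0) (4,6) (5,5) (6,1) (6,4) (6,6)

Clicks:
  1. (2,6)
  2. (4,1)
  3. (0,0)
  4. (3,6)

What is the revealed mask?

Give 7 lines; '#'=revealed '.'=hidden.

Click 1 (2,6) count=1: revealed 1 new [(2,6)] -> total=1
Click 2 (4,1) count=1: revealed 1 new [(4,1)] -> total=2
Click 3 (0,0) count=0: revealed 10 new [(0,0) (0,1) (0,2) (0,3) (0,4) (1,0) (1,1) (1,2) (1,3) (1,4)] -> total=12
Click 4 (3,6) count=1: revealed 1 new [(3,6)] -> total=13

Answer: #####..
#####..
......#
......#
.#.....
.......
.......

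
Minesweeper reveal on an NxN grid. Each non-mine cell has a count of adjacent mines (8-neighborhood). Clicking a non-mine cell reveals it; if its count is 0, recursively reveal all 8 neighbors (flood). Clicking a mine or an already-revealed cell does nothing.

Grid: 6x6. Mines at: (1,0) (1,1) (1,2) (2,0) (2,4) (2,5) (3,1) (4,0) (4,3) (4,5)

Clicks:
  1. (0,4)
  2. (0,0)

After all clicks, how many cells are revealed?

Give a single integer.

Answer: 7

Derivation:
Click 1 (0,4) count=0: revealed 6 new [(0,3) (0,4) (0,5) (1,3) (1,4) (1,5)] -> total=6
Click 2 (0,0) count=2: revealed 1 new [(0,0)] -> total=7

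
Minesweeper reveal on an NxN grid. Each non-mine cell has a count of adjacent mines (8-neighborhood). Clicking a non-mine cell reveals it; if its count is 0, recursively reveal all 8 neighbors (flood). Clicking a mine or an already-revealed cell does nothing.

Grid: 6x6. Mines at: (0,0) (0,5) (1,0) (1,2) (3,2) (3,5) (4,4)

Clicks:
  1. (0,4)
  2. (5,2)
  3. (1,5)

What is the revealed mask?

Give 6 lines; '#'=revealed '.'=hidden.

Answer: ....#.
.....#
##....
##....
####..
####..

Derivation:
Click 1 (0,4) count=1: revealed 1 new [(0,4)] -> total=1
Click 2 (5,2) count=0: revealed 12 new [(2,0) (2,1) (3,0) (3,1) (4,0) (4,1) (4,2) (4,3) (5,0) (5,1) (5,2) (5,3)] -> total=13
Click 3 (1,5) count=1: revealed 1 new [(1,5)] -> total=14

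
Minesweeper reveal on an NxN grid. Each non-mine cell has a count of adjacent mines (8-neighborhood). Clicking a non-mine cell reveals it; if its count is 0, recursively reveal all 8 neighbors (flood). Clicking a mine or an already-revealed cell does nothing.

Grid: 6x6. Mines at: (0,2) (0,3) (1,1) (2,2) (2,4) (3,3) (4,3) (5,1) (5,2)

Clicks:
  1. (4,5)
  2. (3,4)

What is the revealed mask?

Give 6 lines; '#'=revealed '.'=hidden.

Click 1 (4,5) count=0: revealed 6 new [(3,4) (3,5) (4,4) (4,5) (5,4) (5,5)] -> total=6
Click 2 (3,4) count=3: revealed 0 new [(none)] -> total=6

Answer: ......
......
......
....##
....##
....##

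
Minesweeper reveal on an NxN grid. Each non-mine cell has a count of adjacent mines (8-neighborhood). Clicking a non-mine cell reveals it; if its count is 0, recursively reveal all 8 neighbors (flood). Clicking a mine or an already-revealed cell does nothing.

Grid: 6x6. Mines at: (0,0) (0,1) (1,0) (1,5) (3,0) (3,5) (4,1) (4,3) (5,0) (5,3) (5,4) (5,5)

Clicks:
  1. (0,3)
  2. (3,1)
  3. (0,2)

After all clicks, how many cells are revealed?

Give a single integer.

Answer: 15

Derivation:
Click 1 (0,3) count=0: revealed 15 new [(0,2) (0,3) (0,4) (1,1) (1,2) (1,3) (1,4) (2,1) (2,2) (2,3) (2,4) (3,1) (3,2) (3,3) (3,4)] -> total=15
Click 2 (3,1) count=2: revealed 0 new [(none)] -> total=15
Click 3 (0,2) count=1: revealed 0 new [(none)] -> total=15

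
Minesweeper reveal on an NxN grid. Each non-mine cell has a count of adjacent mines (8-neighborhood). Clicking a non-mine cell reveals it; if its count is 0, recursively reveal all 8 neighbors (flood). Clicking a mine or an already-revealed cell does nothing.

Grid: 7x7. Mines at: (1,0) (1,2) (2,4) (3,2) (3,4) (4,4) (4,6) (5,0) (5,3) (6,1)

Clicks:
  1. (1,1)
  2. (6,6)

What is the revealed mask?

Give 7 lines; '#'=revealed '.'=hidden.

Click 1 (1,1) count=2: revealed 1 new [(1,1)] -> total=1
Click 2 (6,6) count=0: revealed 6 new [(5,4) (5,5) (5,6) (6,4) (6,5) (6,6)] -> total=7

Answer: .......
.#.....
.......
.......
.......
....###
....###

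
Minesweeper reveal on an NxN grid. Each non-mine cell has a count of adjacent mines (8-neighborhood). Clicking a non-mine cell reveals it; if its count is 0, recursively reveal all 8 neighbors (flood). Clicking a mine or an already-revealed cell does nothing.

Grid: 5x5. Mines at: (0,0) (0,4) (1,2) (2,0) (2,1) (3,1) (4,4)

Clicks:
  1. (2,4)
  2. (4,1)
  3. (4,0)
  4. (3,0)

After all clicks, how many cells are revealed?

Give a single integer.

Click 1 (2,4) count=0: revealed 6 new [(1,3) (1,4) (2,3) (2,4) (3,3) (3,4)] -> total=6
Click 2 (4,1) count=1: revealed 1 new [(4,1)] -> total=7
Click 3 (4,0) count=1: revealed 1 new [(4,0)] -> total=8
Click 4 (3,0) count=3: revealed 1 new [(3,0)] -> total=9

Answer: 9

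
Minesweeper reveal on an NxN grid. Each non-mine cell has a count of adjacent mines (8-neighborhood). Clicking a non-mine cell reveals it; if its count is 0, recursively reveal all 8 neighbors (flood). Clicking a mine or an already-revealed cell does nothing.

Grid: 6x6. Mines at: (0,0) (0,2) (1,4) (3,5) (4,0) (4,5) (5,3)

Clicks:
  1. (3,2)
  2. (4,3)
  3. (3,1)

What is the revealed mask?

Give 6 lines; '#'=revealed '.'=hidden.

Click 1 (3,2) count=0: revealed 18 new [(1,0) (1,1) (1,2) (1,3) (2,0) (2,1) (2,2) (2,3) (2,4) (3,0) (3,1) (3,2) (3,3) (3,4) (4,1) (4,2) (4,3) (4,4)] -> total=18
Click 2 (4,3) count=1: revealed 0 new [(none)] -> total=18
Click 3 (3,1) count=1: revealed 0 new [(none)] -> total=18

Answer: ......
####..
#####.
#####.
.####.
......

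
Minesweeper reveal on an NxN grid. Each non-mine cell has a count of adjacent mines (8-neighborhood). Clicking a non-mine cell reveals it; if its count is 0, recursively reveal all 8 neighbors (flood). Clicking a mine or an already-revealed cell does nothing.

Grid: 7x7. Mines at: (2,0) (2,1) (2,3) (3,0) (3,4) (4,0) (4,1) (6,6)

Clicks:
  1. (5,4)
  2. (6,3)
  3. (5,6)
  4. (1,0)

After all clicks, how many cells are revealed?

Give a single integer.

Answer: 18

Derivation:
Click 1 (5,4) count=0: revealed 16 new [(4,2) (4,3) (4,4) (4,5) (5,0) (5,1) (5,2) (5,3) (5,4) (5,5) (6,0) (6,1) (6,2) (6,3) (6,4) (6,5)] -> total=16
Click 2 (6,3) count=0: revealed 0 new [(none)] -> total=16
Click 3 (5,6) count=1: revealed 1 new [(5,6)] -> total=17
Click 4 (1,0) count=2: revealed 1 new [(1,0)] -> total=18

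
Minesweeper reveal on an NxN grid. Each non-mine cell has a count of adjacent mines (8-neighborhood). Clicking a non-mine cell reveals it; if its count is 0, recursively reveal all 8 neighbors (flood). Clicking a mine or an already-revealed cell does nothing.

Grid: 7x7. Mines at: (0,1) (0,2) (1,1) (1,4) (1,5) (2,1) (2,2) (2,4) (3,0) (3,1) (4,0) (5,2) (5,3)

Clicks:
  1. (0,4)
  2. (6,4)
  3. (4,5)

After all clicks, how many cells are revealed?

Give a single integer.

Answer: 15

Derivation:
Click 1 (0,4) count=2: revealed 1 new [(0,4)] -> total=1
Click 2 (6,4) count=1: revealed 1 new [(6,4)] -> total=2
Click 3 (4,5) count=0: revealed 13 new [(2,5) (2,6) (3,4) (3,5) (3,6) (4,4) (4,5) (4,6) (5,4) (5,5) (5,6) (6,5) (6,6)] -> total=15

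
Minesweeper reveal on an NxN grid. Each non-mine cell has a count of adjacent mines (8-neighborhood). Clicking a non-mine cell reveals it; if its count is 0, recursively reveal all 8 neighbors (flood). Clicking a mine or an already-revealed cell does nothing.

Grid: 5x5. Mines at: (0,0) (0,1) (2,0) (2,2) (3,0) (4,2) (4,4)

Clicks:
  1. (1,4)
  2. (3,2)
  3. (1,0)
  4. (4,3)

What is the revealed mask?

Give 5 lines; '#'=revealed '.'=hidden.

Answer: ..###
#.###
...##
..###
...#.

Derivation:
Click 1 (1,4) count=0: revealed 10 new [(0,2) (0,3) (0,4) (1,2) (1,3) (1,4) (2,3) (2,4) (3,3) (3,4)] -> total=10
Click 2 (3,2) count=2: revealed 1 new [(3,2)] -> total=11
Click 3 (1,0) count=3: revealed 1 new [(1,0)] -> total=12
Click 4 (4,3) count=2: revealed 1 new [(4,3)] -> total=13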